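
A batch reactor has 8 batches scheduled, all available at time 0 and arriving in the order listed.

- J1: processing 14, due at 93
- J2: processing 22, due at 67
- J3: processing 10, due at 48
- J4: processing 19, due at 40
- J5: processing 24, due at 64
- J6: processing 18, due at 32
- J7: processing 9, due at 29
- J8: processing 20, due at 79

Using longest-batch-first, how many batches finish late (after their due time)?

LPT (decreasing processing time): J5 J2 J8 J4 J6 J1 J3 J7.
J5: 0→24, due 64, tardiness 0
J2: 24→46, due 67, tardiness 0
J8: 46→66, due 79, tardiness 0
J4: 66→85, due 40, tardiness 45
J6: 85→103, due 32, tardiness 71
J1: 103→117, due 93, tardiness 24
J3: 117→127, due 48, tardiness 79
J7: 127→136, due 29, tardiness 107
Late batches: 5.

5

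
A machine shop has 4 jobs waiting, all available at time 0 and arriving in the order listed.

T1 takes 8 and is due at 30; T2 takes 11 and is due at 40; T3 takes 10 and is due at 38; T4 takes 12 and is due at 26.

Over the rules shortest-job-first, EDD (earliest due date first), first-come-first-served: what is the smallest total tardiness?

SPT (increasing processing time): T1 T3 T2 T4.
T1: 0→8, due 30, tardiness 0
T3: 8→18, due 38, tardiness 0
T2: 18→29, due 40, tardiness 0
T4: 29→41, due 26, tardiness 15
Sum = 0+0+0+15 = 15.
EDD (increasing due date): T4 T1 T3 T2.
T4: 0→12, due 26, tardiness 0
T1: 12→20, due 30, tardiness 0
T3: 20→30, due 38, tardiness 0
T2: 30→41, due 40, tardiness 1
Sum = 0+0+0+1 = 1.
FIFO (arrival order): T1 T2 T3 T4.
T1: 0→8, due 30, tardiness 0
T2: 8→19, due 40, tardiness 0
T3: 19→29, due 38, tardiness 0
T4: 29→41, due 26, tardiness 15
Sum = 0+0+0+15 = 15.
SPT 15, EDD 1, FIFO 15 → minimum 1.

1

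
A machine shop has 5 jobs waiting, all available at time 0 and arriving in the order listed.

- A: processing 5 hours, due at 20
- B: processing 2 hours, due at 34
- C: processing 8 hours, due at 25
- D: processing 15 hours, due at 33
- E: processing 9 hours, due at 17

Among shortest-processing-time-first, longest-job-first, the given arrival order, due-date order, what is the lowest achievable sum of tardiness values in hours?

SPT (increasing processing time): B A C E D.
B: 0→2, due 34, tardiness 0
A: 2→7, due 20, tardiness 0
C: 7→15, due 25, tardiness 0
E: 15→24, due 17, tardiness 7
D: 24→39, due 33, tardiness 6
Sum = 0+0+0+7+6 = 13.
LPT (decreasing processing time): D E C A B.
D: 0→15, due 33, tardiness 0
E: 15→24, due 17, tardiness 7
C: 24→32, due 25, tardiness 7
A: 32→37, due 20, tardiness 17
B: 37→39, due 34, tardiness 5
Sum = 0+7+7+17+5 = 36.
FIFO (arrival order): A B C D E.
A: 0→5, due 20, tardiness 0
B: 5→7, due 34, tardiness 0
C: 7→15, due 25, tardiness 0
D: 15→30, due 33, tardiness 0
E: 30→39, due 17, tardiness 22
Sum = 0+0+0+0+22 = 22.
EDD (increasing due date): E A C D B.
E: 0→9, due 17, tardiness 0
A: 9→14, due 20, tardiness 0
C: 14→22, due 25, tardiness 0
D: 22→37, due 33, tardiness 4
B: 37→39, due 34, tardiness 5
Sum = 0+0+0+4+5 = 9.
SPT 13, LPT 36, FIFO 22, EDD 9 → minimum 9.

9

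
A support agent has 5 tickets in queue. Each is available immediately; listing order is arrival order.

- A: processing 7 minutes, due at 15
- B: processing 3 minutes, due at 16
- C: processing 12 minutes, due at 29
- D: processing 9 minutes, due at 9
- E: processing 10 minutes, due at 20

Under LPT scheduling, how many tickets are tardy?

4

LPT (decreasing processing time): C E D A B.
C: 0→12, due 29, tardiness 0
E: 12→22, due 20, tardiness 2
D: 22→31, due 9, tardiness 22
A: 31→38, due 15, tardiness 23
B: 38→41, due 16, tardiness 25
Late tickets: 4.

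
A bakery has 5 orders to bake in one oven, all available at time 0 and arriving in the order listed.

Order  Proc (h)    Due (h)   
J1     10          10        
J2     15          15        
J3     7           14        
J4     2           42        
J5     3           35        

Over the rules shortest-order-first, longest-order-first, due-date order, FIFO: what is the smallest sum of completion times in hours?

SPT (increasing processing time): J4 J5 J3 J1 J2.
J4: 0→2
J5: 2→5
J3: 5→12
J1: 12→22
J2: 22→37
Sum = 2+5+12+22+37 = 78.
LPT (decreasing processing time): J2 J1 J3 J5 J4.
J2: 0→15
J1: 15→25
J3: 25→32
J5: 32→35
J4: 35→37
Sum = 15+25+32+35+37 = 144.
EDD (increasing due date): J1 J3 J2 J5 J4.
J1: 0→10
J3: 10→17
J2: 17→32
J5: 32→35
J4: 35→37
Sum = 10+17+32+35+37 = 131.
FIFO (arrival order): J1 J2 J3 J4 J5.
J1: 0→10
J2: 10→25
J3: 25→32
J4: 32→34
J5: 34→37
Sum = 10+25+32+34+37 = 138.
SPT 78, LPT 144, EDD 131, FIFO 138 → minimum 78.

78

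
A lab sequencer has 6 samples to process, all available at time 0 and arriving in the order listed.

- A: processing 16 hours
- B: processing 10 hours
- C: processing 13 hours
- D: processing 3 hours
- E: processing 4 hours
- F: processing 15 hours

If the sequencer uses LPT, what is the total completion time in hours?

LPT (decreasing processing time): A F C B E D.
A: 0→16
F: 16→31
C: 31→44
B: 44→54
E: 54→58
D: 58→61
Sum = 16+31+44+54+58+61 = 264.

264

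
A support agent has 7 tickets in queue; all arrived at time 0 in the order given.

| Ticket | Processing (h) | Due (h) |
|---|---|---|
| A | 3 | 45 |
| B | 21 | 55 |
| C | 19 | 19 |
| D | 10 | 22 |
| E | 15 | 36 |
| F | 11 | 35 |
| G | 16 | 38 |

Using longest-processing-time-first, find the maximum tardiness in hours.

70

LPT (decreasing processing time): B C G E F D A.
B: 0→21, due 55, tardiness 0
C: 21→40, due 19, tardiness 21
G: 40→56, due 38, tardiness 18
E: 56→71, due 36, tardiness 35
F: 71→82, due 35, tardiness 47
D: 82→92, due 22, tardiness 70
A: 92→95, due 45, tardiness 50
Maximum = 70.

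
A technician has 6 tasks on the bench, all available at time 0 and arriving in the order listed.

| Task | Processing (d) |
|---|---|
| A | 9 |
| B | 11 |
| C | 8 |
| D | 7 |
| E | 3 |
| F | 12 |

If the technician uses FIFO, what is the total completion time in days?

FIFO (arrival order): A B C D E F.
A: 0→9
B: 9→20
C: 20→28
D: 28→35
E: 35→38
F: 38→50
Sum = 9+20+28+35+38+50 = 180.

180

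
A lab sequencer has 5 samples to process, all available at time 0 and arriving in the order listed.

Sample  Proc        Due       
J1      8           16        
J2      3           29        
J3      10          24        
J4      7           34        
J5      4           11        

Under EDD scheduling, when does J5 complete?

EDD (increasing due date): J5 J1 J3 J2 J4.
J5: 0→4

4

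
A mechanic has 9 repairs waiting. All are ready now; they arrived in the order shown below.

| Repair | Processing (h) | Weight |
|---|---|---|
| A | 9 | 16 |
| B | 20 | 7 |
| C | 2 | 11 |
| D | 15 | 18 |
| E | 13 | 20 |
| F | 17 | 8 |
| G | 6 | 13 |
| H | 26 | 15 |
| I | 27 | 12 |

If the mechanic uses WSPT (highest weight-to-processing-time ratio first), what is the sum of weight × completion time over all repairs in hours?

WSPT (decreasing weight/processing-time ratio): C G A E D H F I B.
C: finishes 2, weight 11, w·C = 22
G: finishes 8, weight 13, w·C = 104
A: finishes 17, weight 16, w·C = 272
E: finishes 30, weight 20, w·C = 600
D: finishes 45, weight 18, w·C = 810
H: finishes 71, weight 15, w·C = 1065
F: finishes 88, weight 8, w·C = 704
I: finishes 115, weight 12, w·C = 1380
B: finishes 135, weight 7, w·C = 945
Sum = 22+104+272+600+810+1065+704+1380+945 = 5902.

5902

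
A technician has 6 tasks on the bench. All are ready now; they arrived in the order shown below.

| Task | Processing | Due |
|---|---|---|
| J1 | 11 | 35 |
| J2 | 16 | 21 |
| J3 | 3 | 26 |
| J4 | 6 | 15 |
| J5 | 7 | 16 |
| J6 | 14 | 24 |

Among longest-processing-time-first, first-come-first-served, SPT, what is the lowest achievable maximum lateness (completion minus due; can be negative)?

LPT (decreasing processing time): J2 J6 J1 J5 J4 J3.
J2: 0→16, due 21, lateness -5
J6: 16→30, due 24, lateness 6
J1: 30→41, due 35, lateness 6
J5: 41→48, due 16, lateness 32
J4: 48→54, due 15, lateness 39
J3: 54→57, due 26, lateness 31
Maximum = 39.
FIFO (arrival order): J1 J2 J3 J4 J5 J6.
J1: 0→11, due 35, lateness -24
J2: 11→27, due 21, lateness 6
J3: 27→30, due 26, lateness 4
J4: 30→36, due 15, lateness 21
J5: 36→43, due 16, lateness 27
J6: 43→57, due 24, lateness 33
Maximum = 33.
SPT (increasing processing time): J3 J4 J5 J1 J6 J2.
J3: 0→3, due 26, lateness -23
J4: 3→9, due 15, lateness -6
J5: 9→16, due 16, lateness 0
J1: 16→27, due 35, lateness -8
J6: 27→41, due 24, lateness 17
J2: 41→57, due 21, lateness 36
Maximum = 36.
LPT 39, FIFO 33, SPT 36 → minimum 33.

33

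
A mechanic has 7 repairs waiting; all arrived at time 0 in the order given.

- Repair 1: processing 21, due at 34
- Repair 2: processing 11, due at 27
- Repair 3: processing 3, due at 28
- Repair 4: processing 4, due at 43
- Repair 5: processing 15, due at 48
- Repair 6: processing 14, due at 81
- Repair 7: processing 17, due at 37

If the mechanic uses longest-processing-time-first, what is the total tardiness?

153

LPT (decreasing processing time): Repair 1 Repair 7 Repair 5 Repair 6 Repair 2 Repair 4 Repair 3.
Repair 1: 0→21, due 34, tardiness 0
Repair 7: 21→38, due 37, tardiness 1
Repair 5: 38→53, due 48, tardiness 5
Repair 6: 53→67, due 81, tardiness 0
Repair 2: 67→78, due 27, tardiness 51
Repair 4: 78→82, due 43, tardiness 39
Repair 3: 82→85, due 28, tardiness 57
Sum = 0+1+5+0+51+39+57 = 153.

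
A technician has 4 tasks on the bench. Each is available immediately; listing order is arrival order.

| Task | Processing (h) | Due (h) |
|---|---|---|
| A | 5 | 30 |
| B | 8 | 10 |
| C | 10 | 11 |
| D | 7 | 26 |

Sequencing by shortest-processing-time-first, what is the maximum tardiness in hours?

SPT (increasing processing time): A D B C.
A: 0→5, due 30, tardiness 0
D: 5→12, due 26, tardiness 0
B: 12→20, due 10, tardiness 10
C: 20→30, due 11, tardiness 19
Maximum = 19.

19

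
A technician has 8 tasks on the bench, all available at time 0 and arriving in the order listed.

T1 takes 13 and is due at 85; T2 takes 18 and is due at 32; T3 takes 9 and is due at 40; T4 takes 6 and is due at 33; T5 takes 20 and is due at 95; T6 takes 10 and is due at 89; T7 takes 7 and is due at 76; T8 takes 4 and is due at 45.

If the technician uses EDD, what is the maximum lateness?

EDD (increasing due date): T2 T4 T3 T8 T7 T1 T6 T5.
T2: 0→18, due 32, lateness -14
T4: 18→24, due 33, lateness -9
T3: 24→33, due 40, lateness -7
T8: 33→37, due 45, lateness -8
T7: 37→44, due 76, lateness -32
T1: 44→57, due 85, lateness -28
T6: 57→67, due 89, lateness -22
T5: 67→87, due 95, lateness -8
Maximum = -7.

-7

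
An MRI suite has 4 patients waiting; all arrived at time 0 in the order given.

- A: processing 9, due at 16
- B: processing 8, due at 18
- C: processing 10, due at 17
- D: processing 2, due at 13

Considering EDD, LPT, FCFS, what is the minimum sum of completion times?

63

EDD (increasing due date): D A C B.
D: 0→2
A: 2→11
C: 11→21
B: 21→29
Sum = 2+11+21+29 = 63.
LPT (decreasing processing time): C A B D.
C: 0→10
A: 10→19
B: 19→27
D: 27→29
Sum = 10+19+27+29 = 85.
FIFO (arrival order): A B C D.
A: 0→9
B: 9→17
C: 17→27
D: 27→29
Sum = 9+17+27+29 = 82.
EDD 63, LPT 85, FIFO 82 → minimum 63.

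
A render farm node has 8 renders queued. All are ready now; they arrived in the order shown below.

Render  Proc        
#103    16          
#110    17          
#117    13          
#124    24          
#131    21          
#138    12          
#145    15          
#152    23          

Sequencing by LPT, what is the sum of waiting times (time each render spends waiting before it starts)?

570

LPT (decreasing processing time): #124 #152 #131 #110 #103 #145 #117 #138.
#124: waits 0, runs 0→24
#152: waits 24, runs 24→47
#131: waits 47, runs 47→68
#110: waits 68, runs 68→85
#103: waits 85, runs 85→101
#145: waits 101, runs 101→116
#117: waits 116, runs 116→129
#138: waits 129, runs 129→141
Sum = 0+24+47+68+85+101+116+129 = 570.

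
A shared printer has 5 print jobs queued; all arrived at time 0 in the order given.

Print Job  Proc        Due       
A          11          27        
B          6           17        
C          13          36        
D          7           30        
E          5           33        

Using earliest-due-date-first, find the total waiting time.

EDD (increasing due date): B A D E C.
B: waits 0, runs 0→6
A: waits 6, runs 6→17
D: waits 17, runs 17→24
E: waits 24, runs 24→29
C: waits 29, runs 29→42
Sum = 0+6+17+24+29 = 76.

76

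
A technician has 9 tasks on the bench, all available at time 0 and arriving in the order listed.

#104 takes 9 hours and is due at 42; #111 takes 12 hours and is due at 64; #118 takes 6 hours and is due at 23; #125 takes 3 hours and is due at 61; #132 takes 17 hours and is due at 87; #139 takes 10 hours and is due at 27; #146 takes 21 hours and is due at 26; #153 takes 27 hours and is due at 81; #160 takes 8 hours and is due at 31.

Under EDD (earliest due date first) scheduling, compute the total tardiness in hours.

83

EDD (increasing due date): #118 #146 #139 #160 #104 #125 #111 #153 #132.
#118: 0→6, due 23, tardiness 0
#146: 6→27, due 26, tardiness 1
#139: 27→37, due 27, tardiness 10
#160: 37→45, due 31, tardiness 14
#104: 45→54, due 42, tardiness 12
#125: 54→57, due 61, tardiness 0
#111: 57→69, due 64, tardiness 5
#153: 69→96, due 81, tardiness 15
#132: 96→113, due 87, tardiness 26
Sum = 0+1+10+14+12+0+5+15+26 = 83.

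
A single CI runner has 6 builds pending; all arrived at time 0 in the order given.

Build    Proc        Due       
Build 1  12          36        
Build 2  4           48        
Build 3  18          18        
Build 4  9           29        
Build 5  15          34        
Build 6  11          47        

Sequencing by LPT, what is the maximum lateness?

36

LPT (decreasing processing time): Build 3 Build 5 Build 1 Build 6 Build 4 Build 2.
Build 3: 0→18, due 18, lateness 0
Build 5: 18→33, due 34, lateness -1
Build 1: 33→45, due 36, lateness 9
Build 6: 45→56, due 47, lateness 9
Build 4: 56→65, due 29, lateness 36
Build 2: 65→69, due 48, lateness 21
Maximum = 36.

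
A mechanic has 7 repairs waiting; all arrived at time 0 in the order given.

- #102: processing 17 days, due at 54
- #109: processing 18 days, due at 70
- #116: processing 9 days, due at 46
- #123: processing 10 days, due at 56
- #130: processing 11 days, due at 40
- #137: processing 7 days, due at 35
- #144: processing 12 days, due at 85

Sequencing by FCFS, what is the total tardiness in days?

62

FIFO (arrival order): #102 #109 #116 #123 #130 #137 #144.
#102: 0→17, due 54, tardiness 0
#109: 17→35, due 70, tardiness 0
#116: 35→44, due 46, tardiness 0
#123: 44→54, due 56, tardiness 0
#130: 54→65, due 40, tardiness 25
#137: 65→72, due 35, tardiness 37
#144: 72→84, due 85, tardiness 0
Sum = 0+0+0+0+25+37+0 = 62.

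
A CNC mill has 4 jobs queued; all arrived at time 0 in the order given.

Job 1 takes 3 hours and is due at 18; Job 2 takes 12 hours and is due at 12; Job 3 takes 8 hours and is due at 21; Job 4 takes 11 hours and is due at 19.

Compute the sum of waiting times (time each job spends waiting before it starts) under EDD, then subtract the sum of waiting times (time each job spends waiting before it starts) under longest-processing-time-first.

EDD (increasing due date): Job 2 Job 1 Job 4 Job 3.
Job 2: waits 0, runs 0→12
Job 1: waits 12, runs 12→15
Job 4: waits 15, runs 15→26
Job 3: waits 26, runs 26→34
Sum = 0+12+15+26 = 53.
LPT (decreasing processing time): Job 2 Job 4 Job 3 Job 1.
Job 2: waits 0, runs 0→12
Job 4: waits 12, runs 12→23
Job 3: waits 23, runs 23→31
Job 1: waits 31, runs 31→34
Sum = 0+12+23+31 = 66.
Difference = 53 − 66 = -13.

-13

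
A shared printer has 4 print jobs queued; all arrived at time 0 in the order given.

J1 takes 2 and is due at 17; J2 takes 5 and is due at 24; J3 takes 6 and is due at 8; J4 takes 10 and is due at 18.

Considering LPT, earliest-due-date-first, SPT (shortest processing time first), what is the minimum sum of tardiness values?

LPT (decreasing processing time): J4 J3 J2 J1.
J4: 0→10, due 18, tardiness 0
J3: 10→16, due 8, tardiness 8
J2: 16→21, due 24, tardiness 0
J1: 21→23, due 17, tardiness 6
Sum = 0+8+0+6 = 14.
EDD (increasing due date): J3 J1 J4 J2.
J3: 0→6, due 8, tardiness 0
J1: 6→8, due 17, tardiness 0
J4: 8→18, due 18, tardiness 0
J2: 18→23, due 24, tardiness 0
Sum = 0+0+0+0 = 0.
SPT (increasing processing time): J1 J2 J3 J4.
J1: 0→2, due 17, tardiness 0
J2: 2→7, due 24, tardiness 0
J3: 7→13, due 8, tardiness 5
J4: 13→23, due 18, tardiness 5
Sum = 0+0+5+5 = 10.
LPT 14, EDD 0, SPT 10 → minimum 0.

0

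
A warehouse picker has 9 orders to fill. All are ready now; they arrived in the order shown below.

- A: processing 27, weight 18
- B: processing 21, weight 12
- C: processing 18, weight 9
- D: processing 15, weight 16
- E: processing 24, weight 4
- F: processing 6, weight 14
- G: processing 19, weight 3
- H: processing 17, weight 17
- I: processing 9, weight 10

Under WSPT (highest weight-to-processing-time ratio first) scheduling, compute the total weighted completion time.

WSPT (decreasing weight/processing-time ratio): F I D H A B C E G.
F: finishes 6, weight 14, w·C = 84
I: finishes 15, weight 10, w·C = 150
D: finishes 30, weight 16, w·C = 480
H: finishes 47, weight 17, w·C = 799
A: finishes 74, weight 18, w·C = 1332
B: finishes 95, weight 12, w·C = 1140
C: finishes 113, weight 9, w·C = 1017
E: finishes 137, weight 4, w·C = 548
G: finishes 156, weight 3, w·C = 468
Sum = 84+150+480+799+1332+1140+1017+548+468 = 6018.

6018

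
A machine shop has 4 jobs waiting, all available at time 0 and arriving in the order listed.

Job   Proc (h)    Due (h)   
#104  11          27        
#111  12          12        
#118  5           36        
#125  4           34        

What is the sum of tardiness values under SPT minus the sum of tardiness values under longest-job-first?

SPT (increasing processing time): #125 #118 #104 #111.
#125: 0→4, due 34, tardiness 0
#118: 4→9, due 36, tardiness 0
#104: 9→20, due 27, tardiness 0
#111: 20→32, due 12, tardiness 20
Sum = 0+0+0+20 = 20.
LPT (decreasing processing time): #111 #104 #118 #125.
#111: 0→12, due 12, tardiness 0
#104: 12→23, due 27, tardiness 0
#118: 23→28, due 36, tardiness 0
#125: 28→32, due 34, tardiness 0
Sum = 0+0+0+0 = 0.
Difference = 20 − 0 = 20.

20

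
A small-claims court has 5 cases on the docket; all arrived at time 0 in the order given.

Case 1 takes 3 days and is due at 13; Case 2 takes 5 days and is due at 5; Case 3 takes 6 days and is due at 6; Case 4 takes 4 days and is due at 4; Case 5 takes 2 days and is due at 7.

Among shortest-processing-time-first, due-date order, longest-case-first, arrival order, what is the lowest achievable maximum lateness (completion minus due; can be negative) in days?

SPT (increasing processing time): Case 5 Case 1 Case 4 Case 2 Case 3.
Case 5: 0→2, due 7, lateness -5
Case 1: 2→5, due 13, lateness -8
Case 4: 5→9, due 4, lateness 5
Case 2: 9→14, due 5, lateness 9
Case 3: 14→20, due 6, lateness 14
Maximum = 14.
EDD (increasing due date): Case 4 Case 2 Case 3 Case 5 Case 1.
Case 4: 0→4, due 4, lateness 0
Case 2: 4→9, due 5, lateness 4
Case 3: 9→15, due 6, lateness 9
Case 5: 15→17, due 7, lateness 10
Case 1: 17→20, due 13, lateness 7
Maximum = 10.
LPT (decreasing processing time): Case 3 Case 2 Case 4 Case 1 Case 5.
Case 3: 0→6, due 6, lateness 0
Case 2: 6→11, due 5, lateness 6
Case 4: 11→15, due 4, lateness 11
Case 1: 15→18, due 13, lateness 5
Case 5: 18→20, due 7, lateness 13
Maximum = 13.
FIFO (arrival order): Case 1 Case 2 Case 3 Case 4 Case 5.
Case 1: 0→3, due 13, lateness -10
Case 2: 3→8, due 5, lateness 3
Case 3: 8→14, due 6, lateness 8
Case 4: 14→18, due 4, lateness 14
Case 5: 18→20, due 7, lateness 13
Maximum = 14.
SPT 14, EDD 10, LPT 13, FIFO 14 → minimum 10.

10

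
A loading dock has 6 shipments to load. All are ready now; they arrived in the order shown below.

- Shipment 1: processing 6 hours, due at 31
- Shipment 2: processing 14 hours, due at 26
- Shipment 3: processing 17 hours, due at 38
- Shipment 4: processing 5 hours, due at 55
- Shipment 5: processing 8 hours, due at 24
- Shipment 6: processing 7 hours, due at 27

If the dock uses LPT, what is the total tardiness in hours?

LPT (decreasing processing time): Shipment 3 Shipment 2 Shipment 5 Shipment 6 Shipment 1 Shipment 4.
Shipment 3: 0→17, due 38, tardiness 0
Shipment 2: 17→31, due 26, tardiness 5
Shipment 5: 31→39, due 24, tardiness 15
Shipment 6: 39→46, due 27, tardiness 19
Shipment 1: 46→52, due 31, tardiness 21
Shipment 4: 52→57, due 55, tardiness 2
Sum = 0+5+15+19+21+2 = 62.

62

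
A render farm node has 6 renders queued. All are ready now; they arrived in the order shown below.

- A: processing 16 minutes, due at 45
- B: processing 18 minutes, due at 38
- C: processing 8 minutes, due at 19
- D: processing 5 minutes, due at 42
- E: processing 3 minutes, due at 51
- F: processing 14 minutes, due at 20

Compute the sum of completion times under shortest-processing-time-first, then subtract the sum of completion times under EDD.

SPT (increasing processing time): E D C F A B.
E: 0→3
D: 3→8
C: 8→16
F: 16→30
A: 30→46
B: 46→64
Sum = 3+8+16+30+46+64 = 167.
EDD (increasing due date): C F B D A E.
C: 0→8
F: 8→22
B: 22→40
D: 40→45
A: 45→61
E: 61→64
Sum = 8+22+40+45+61+64 = 240.
Difference = 167 − 240 = -73.

-73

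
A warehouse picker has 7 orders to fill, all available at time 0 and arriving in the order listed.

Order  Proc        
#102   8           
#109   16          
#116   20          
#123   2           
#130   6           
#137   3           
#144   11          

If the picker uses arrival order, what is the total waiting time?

FIFO (arrival order): #102 #109 #116 #123 #130 #137 #144.
#102: waits 0, runs 0→8
#109: waits 8, runs 8→24
#116: waits 24, runs 24→44
#123: waits 44, runs 44→46
#130: waits 46, runs 46→52
#137: waits 52, runs 52→55
#144: waits 55, runs 55→66
Sum = 0+8+24+44+46+52+55 = 229.

229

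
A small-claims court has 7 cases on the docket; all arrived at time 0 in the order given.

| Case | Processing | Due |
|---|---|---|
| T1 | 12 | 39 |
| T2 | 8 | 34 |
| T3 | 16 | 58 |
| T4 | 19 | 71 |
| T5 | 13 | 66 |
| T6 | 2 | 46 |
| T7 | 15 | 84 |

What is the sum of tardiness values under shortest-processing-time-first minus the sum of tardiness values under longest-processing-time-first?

-102

SPT (increasing processing time): T6 T2 T1 T5 T7 T3 T4.
T6: 0→2, due 46, tardiness 0
T2: 2→10, due 34, tardiness 0
T1: 10→22, due 39, tardiness 0
T5: 22→35, due 66, tardiness 0
T7: 35→50, due 84, tardiness 0
T3: 50→66, due 58, tardiness 8
T4: 66→85, due 71, tardiness 14
Sum = 0+0+0+0+0+8+14 = 22.
LPT (decreasing processing time): T4 T3 T7 T5 T1 T2 T6.
T4: 0→19, due 71, tardiness 0
T3: 19→35, due 58, tardiness 0
T7: 35→50, due 84, tardiness 0
T5: 50→63, due 66, tardiness 0
T1: 63→75, due 39, tardiness 36
T2: 75→83, due 34, tardiness 49
T6: 83→85, due 46, tardiness 39
Sum = 0+0+0+0+36+49+39 = 124.
Difference = 22 − 124 = -102.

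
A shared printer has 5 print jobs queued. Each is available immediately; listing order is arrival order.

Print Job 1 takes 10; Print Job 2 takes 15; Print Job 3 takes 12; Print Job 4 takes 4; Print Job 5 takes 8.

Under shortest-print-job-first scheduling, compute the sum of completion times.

121

SPT (increasing processing time): Print Job 4 Print Job 5 Print Job 1 Print Job 3 Print Job 2.
Print Job 4: 0→4
Print Job 5: 4→12
Print Job 1: 12→22
Print Job 3: 22→34
Print Job 2: 34→49
Sum = 4+12+22+34+49 = 121.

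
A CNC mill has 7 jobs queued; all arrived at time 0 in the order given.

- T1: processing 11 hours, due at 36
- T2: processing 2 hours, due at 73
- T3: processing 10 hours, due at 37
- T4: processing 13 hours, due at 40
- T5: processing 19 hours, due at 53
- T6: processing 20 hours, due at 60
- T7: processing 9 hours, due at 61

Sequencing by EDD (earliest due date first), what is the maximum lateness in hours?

EDD (increasing due date): T1 T3 T4 T5 T6 T7 T2.
T1: 0→11, due 36, lateness -25
T3: 11→21, due 37, lateness -16
T4: 21→34, due 40, lateness -6
T5: 34→53, due 53, lateness 0
T6: 53→73, due 60, lateness 13
T7: 73→82, due 61, lateness 21
T2: 82→84, due 73, lateness 11
Maximum = 21.

21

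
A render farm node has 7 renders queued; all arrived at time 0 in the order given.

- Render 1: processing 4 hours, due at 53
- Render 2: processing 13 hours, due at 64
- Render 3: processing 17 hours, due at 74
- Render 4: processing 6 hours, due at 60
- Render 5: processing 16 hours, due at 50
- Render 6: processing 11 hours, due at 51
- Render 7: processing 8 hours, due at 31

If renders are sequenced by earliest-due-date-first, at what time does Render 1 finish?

EDD (increasing due date): Render 7 Render 5 Render 6 Render 1 Render 4 Render 2 Render 3.
Render 7: 0→8
Render 5: 8→24
Render 6: 24→35
Render 1: 35→39

39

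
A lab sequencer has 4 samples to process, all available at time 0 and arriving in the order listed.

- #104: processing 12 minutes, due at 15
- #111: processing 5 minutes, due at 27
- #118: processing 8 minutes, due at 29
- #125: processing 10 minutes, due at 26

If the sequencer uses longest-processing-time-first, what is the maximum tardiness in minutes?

LPT (decreasing processing time): #104 #125 #118 #111.
#104: 0→12, due 15, tardiness 0
#125: 12→22, due 26, tardiness 0
#118: 22→30, due 29, tardiness 1
#111: 30→35, due 27, tardiness 8
Maximum = 8.

8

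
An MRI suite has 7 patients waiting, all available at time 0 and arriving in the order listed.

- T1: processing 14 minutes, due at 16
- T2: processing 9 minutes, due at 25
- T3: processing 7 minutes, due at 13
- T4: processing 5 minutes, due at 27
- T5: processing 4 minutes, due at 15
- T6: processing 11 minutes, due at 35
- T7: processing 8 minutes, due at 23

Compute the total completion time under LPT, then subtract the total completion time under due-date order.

LPT (decreasing processing time): T1 T6 T2 T7 T3 T4 T5.
T1: 0→14
T6: 14→25
T2: 25→34
T7: 34→42
T3: 42→49
T4: 49→54
T5: 54→58
Sum = 14+25+34+42+49+54+58 = 276.
EDD (increasing due date): T3 T5 T1 T7 T2 T4 T6.
T3: 0→7
T5: 7→11
T1: 11→25
T7: 25→33
T2: 33→42
T4: 42→47
T6: 47→58
Sum = 7+11+25+33+42+47+58 = 223.
Difference = 276 − 223 = 53.

53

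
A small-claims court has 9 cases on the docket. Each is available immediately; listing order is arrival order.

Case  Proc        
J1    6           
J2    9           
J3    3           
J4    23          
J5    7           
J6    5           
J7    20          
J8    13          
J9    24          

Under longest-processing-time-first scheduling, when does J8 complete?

80

LPT (decreasing processing time): J9 J4 J7 J8 J2 J5 J1 J6 J3.
J9: 0→24
J4: 24→47
J7: 47→67
J8: 67→80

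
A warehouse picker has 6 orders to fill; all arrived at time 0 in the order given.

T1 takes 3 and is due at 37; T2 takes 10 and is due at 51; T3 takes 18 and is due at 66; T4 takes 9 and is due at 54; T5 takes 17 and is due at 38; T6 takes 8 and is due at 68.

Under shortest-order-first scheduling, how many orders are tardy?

1

SPT (increasing processing time): T1 T6 T4 T2 T5 T3.
T1: 0→3, due 37, tardiness 0
T6: 3→11, due 68, tardiness 0
T4: 11→20, due 54, tardiness 0
T2: 20→30, due 51, tardiness 0
T5: 30→47, due 38, tardiness 9
T3: 47→65, due 66, tardiness 0
Late orders: 1.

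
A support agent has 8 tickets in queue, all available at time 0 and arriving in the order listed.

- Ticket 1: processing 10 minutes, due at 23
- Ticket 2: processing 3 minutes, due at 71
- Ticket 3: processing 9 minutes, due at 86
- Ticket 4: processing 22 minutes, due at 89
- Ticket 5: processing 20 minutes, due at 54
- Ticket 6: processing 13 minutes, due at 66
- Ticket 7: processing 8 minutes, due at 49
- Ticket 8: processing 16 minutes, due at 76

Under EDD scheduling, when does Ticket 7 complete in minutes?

EDD (increasing due date): Ticket 1 Ticket 7 Ticket 5 Ticket 6 Ticket 2 Ticket 8 Ticket 3 Ticket 4.
Ticket 1: 0→10
Ticket 7: 10→18

18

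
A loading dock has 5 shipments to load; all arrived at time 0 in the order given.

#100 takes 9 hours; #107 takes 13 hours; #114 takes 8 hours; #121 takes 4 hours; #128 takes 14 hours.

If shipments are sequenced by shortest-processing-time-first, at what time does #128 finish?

SPT (increasing processing time): #121 #114 #100 #107 #128.
#121: 0→4
#114: 4→12
#100: 12→21
#107: 21→34
#128: 34→48

48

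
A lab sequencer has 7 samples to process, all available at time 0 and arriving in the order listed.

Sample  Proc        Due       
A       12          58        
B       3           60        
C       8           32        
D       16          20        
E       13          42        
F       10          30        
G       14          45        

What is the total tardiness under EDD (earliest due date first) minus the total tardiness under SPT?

-21

EDD (increasing due date): D F C E G A B.
D: 0→16, due 20, tardiness 0
F: 16→26, due 30, tardiness 0
C: 26→34, due 32, tardiness 2
E: 34→47, due 42, tardiness 5
G: 47→61, due 45, tardiness 16
A: 61→73, due 58, tardiness 15
B: 73→76, due 60, tardiness 16
Sum = 0+0+2+5+16+15+16 = 54.
SPT (increasing processing time): B C F A E G D.
B: 0→3, due 60, tardiness 0
C: 3→11, due 32, tardiness 0
F: 11→21, due 30, tardiness 0
A: 21→33, due 58, tardiness 0
E: 33→46, due 42, tardiness 4
G: 46→60, due 45, tardiness 15
D: 60→76, due 20, tardiness 56
Sum = 0+0+0+0+4+15+56 = 75.
Difference = 54 − 75 = -21.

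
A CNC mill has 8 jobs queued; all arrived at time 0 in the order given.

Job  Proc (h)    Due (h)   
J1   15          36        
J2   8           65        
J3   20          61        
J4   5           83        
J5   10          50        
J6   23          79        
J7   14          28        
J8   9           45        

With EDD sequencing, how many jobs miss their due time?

4

EDD (increasing due date): J7 J1 J8 J5 J3 J2 J6 J4.
J7: 0→14, due 28, tardiness 0
J1: 14→29, due 36, tardiness 0
J8: 29→38, due 45, tardiness 0
J5: 38→48, due 50, tardiness 0
J3: 48→68, due 61, tardiness 7
J2: 68→76, due 65, tardiness 11
J6: 76→99, due 79, tardiness 20
J4: 99→104, due 83, tardiness 21
Late jobs: 4.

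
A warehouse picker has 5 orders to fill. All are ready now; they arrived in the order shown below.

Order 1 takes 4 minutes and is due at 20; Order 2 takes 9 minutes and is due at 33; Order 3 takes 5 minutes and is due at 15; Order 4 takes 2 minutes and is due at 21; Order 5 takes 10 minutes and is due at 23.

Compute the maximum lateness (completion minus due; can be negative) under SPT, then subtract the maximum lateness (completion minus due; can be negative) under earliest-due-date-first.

9

SPT (increasing processing time): Order 4 Order 1 Order 3 Order 2 Order 5.
Order 4: 0→2, due 21, lateness -19
Order 1: 2→6, due 20, lateness -14
Order 3: 6→11, due 15, lateness -4
Order 2: 11→20, due 33, lateness -13
Order 5: 20→30, due 23, lateness 7
Maximum = 7.
EDD (increasing due date): Order 3 Order 1 Order 4 Order 5 Order 2.
Order 3: 0→5, due 15, lateness -10
Order 1: 5→9, due 20, lateness -11
Order 4: 9→11, due 21, lateness -10
Order 5: 11→21, due 23, lateness -2
Order 2: 21→30, due 33, lateness -3
Maximum = -2.
Difference = 7 − -2 = 9.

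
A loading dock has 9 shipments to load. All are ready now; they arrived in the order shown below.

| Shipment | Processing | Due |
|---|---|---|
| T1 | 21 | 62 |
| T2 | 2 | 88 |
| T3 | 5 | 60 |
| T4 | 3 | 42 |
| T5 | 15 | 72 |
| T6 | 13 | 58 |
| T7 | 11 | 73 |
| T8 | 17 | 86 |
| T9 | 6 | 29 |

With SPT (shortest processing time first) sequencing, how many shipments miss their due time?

SPT (increasing processing time): T2 T4 T3 T9 T7 T6 T5 T8 T1.
T2: 0→2, due 88, tardiness 0
T4: 2→5, due 42, tardiness 0
T3: 5→10, due 60, tardiness 0
T9: 10→16, due 29, tardiness 0
T7: 16→27, due 73, tardiness 0
T6: 27→40, due 58, tardiness 0
T5: 40→55, due 72, tardiness 0
T8: 55→72, due 86, tardiness 0
T1: 72→93, due 62, tardiness 31
Late shipments: 1.

1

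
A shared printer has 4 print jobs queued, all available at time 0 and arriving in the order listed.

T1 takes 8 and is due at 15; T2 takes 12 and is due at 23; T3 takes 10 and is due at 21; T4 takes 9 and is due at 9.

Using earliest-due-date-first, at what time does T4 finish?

9

EDD (increasing due date): T4 T1 T3 T2.
T4: 0→9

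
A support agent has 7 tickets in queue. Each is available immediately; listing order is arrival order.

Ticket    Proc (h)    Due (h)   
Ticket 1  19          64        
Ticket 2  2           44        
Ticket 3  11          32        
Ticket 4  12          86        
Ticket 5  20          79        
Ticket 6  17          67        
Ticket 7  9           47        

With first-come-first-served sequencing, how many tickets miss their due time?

FIFO (arrival order): Ticket 1 Ticket 2 Ticket 3 Ticket 4 Ticket 5 Ticket 6 Ticket 7.
Ticket 1: 0→19, due 64, tardiness 0
Ticket 2: 19→21, due 44, tardiness 0
Ticket 3: 21→32, due 32, tardiness 0
Ticket 4: 32→44, due 86, tardiness 0
Ticket 5: 44→64, due 79, tardiness 0
Ticket 6: 64→81, due 67, tardiness 14
Ticket 7: 81→90, due 47, tardiness 43
Late tickets: 2.

2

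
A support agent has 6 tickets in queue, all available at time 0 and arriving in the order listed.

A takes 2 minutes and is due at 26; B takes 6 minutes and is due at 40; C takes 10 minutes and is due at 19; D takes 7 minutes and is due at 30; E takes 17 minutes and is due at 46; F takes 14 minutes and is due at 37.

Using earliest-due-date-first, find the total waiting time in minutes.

EDD (increasing due date): C A D F B E.
C: waits 0, runs 0→10
A: waits 10, runs 10→12
D: waits 12, runs 12→19
F: waits 19, runs 19→33
B: waits 33, runs 33→39
E: waits 39, runs 39→56
Sum = 0+10+12+19+33+39 = 113.

113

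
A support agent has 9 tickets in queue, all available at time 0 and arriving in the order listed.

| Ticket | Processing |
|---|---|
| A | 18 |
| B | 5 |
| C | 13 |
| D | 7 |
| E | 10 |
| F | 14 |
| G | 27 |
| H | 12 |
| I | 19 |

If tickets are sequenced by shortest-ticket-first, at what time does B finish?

5

SPT (increasing processing time): B D E H C F A I G.
B: 0→5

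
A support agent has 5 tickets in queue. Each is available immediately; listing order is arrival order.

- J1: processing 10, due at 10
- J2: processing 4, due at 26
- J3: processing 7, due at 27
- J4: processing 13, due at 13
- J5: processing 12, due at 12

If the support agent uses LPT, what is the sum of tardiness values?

73

LPT (decreasing processing time): J4 J5 J1 J3 J2.
J4: 0→13, due 13, tardiness 0
J5: 13→25, due 12, tardiness 13
J1: 25→35, due 10, tardiness 25
J3: 35→42, due 27, tardiness 15
J2: 42→46, due 26, tardiness 20
Sum = 0+13+25+15+20 = 73.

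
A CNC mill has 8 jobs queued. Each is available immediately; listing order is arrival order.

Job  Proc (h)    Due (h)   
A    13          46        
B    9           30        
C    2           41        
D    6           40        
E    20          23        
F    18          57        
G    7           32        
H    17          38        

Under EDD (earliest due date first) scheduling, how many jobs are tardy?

6

EDD (increasing due date): E B G H D C A F.
E: 0→20, due 23, tardiness 0
B: 20→29, due 30, tardiness 0
G: 29→36, due 32, tardiness 4
H: 36→53, due 38, tardiness 15
D: 53→59, due 40, tardiness 19
C: 59→61, due 41, tardiness 20
A: 61→74, due 46, tardiness 28
F: 74→92, due 57, tardiness 35
Late jobs: 6.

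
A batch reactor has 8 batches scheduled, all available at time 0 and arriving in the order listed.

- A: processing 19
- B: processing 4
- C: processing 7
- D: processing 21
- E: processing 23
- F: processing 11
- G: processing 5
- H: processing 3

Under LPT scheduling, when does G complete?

86

LPT (decreasing processing time): E D A F C G B H.
E: 0→23
D: 23→44
A: 44→63
F: 63→74
C: 74→81
G: 81→86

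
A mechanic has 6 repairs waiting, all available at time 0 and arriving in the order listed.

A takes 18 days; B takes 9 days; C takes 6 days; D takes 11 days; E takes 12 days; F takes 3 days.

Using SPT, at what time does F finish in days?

3

SPT (increasing processing time): F C B D E A.
F: 0→3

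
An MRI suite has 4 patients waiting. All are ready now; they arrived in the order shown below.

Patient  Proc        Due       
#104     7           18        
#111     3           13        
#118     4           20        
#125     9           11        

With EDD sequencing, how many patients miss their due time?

EDD (increasing due date): #125 #111 #104 #118.
#125: 0→9, due 11, tardiness 0
#111: 9→12, due 13, tardiness 0
#104: 12→19, due 18, tardiness 1
#118: 19→23, due 20, tardiness 3
Late patients: 2.

2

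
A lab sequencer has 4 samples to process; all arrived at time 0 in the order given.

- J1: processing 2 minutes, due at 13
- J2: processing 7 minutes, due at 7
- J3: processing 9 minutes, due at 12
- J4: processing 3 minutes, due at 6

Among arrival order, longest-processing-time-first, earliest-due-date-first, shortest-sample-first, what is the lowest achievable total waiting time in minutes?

FIFO (arrival order): J1 J2 J3 J4.
J1: waits 0, runs 0→2
J2: waits 2, runs 2→9
J3: waits 9, runs 9→18
J4: waits 18, runs 18→21
Sum = 0+2+9+18 = 29.
LPT (decreasing processing time): J3 J2 J4 J1.
J3: waits 0, runs 0→9
J2: waits 9, runs 9→16
J4: waits 16, runs 16→19
J1: waits 19, runs 19→21
Sum = 0+9+16+19 = 44.
EDD (increasing due date): J4 J2 J3 J1.
J4: waits 0, runs 0→3
J2: waits 3, runs 3→10
J3: waits 10, runs 10→19
J1: waits 19, runs 19→21
Sum = 0+3+10+19 = 32.
SPT (increasing processing time): J1 J4 J2 J3.
J1: waits 0, runs 0→2
J4: waits 2, runs 2→5
J2: waits 5, runs 5→12
J3: waits 12, runs 12→21
Sum = 0+2+5+12 = 19.
FIFO 29, LPT 44, EDD 32, SPT 19 → minimum 19.

19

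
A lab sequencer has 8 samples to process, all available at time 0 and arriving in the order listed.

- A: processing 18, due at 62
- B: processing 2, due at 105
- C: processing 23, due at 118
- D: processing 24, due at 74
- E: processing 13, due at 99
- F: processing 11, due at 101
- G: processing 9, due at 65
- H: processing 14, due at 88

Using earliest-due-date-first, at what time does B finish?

91

EDD (increasing due date): A G D H E F B C.
A: 0→18
G: 18→27
D: 27→51
H: 51→65
E: 65→78
F: 78→89
B: 89→91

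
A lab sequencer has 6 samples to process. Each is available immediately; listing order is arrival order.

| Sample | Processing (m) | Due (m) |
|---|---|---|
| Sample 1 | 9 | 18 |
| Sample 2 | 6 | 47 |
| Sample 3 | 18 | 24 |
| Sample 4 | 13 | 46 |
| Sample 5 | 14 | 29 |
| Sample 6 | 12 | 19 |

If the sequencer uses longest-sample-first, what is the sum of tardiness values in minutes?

LPT (decreasing processing time): Sample 3 Sample 5 Sample 4 Sample 6 Sample 1 Sample 2.
Sample 3: 0→18, due 24, tardiness 0
Sample 5: 18→32, due 29, tardiness 3
Sample 4: 32→45, due 46, tardiness 0
Sample 6: 45→57, due 19, tardiness 38
Sample 1: 57→66, due 18, tardiness 48
Sample 2: 66→72, due 47, tardiness 25
Sum = 0+3+0+38+48+25 = 114.

114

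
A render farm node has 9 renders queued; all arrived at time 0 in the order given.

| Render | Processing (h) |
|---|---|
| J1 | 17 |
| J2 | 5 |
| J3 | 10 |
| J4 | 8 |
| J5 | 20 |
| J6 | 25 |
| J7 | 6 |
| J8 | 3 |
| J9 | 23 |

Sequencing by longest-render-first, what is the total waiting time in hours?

LPT (decreasing processing time): J6 J9 J5 J1 J3 J4 J7 J2 J8.
J6: waits 0, runs 0→25
J9: waits 25, runs 25→48
J5: waits 48, runs 48→68
J1: waits 68, runs 68→85
J3: waits 85, runs 85→95
J4: waits 95, runs 95→103
J7: waits 103, runs 103→109
J2: waits 109, runs 109→114
J8: waits 114, runs 114→117
Sum = 0+25+48+68+85+95+103+109+114 = 647.

647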